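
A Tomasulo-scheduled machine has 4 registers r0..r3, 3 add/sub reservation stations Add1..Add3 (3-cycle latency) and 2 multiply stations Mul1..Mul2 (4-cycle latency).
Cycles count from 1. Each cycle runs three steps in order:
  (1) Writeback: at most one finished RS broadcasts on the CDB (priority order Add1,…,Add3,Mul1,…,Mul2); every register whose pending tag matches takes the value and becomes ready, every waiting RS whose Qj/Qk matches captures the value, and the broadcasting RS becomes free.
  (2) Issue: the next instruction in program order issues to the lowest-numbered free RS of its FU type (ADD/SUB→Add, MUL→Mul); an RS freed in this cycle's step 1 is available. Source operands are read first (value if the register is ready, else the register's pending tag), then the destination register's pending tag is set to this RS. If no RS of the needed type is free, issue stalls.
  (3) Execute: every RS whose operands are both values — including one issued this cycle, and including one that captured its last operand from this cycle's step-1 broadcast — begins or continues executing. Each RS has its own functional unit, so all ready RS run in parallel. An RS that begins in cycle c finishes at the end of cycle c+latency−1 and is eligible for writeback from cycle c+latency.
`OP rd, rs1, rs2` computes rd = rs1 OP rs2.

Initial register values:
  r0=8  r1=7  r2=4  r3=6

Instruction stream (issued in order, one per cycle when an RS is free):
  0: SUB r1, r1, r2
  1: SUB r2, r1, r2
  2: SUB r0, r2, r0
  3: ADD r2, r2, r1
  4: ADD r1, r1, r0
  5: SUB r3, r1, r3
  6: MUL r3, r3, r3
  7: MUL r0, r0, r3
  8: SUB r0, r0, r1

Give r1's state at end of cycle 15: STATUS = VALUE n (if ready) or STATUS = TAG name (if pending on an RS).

STATUS = VALUE -6

c1: issue SUB r1<-Add1 | r0:8,r1:Add1,r2:4,r3:6
c2: issue SUB r2<-Add2 | r0:8,r1:Add1,r2:Add2,r3:6
c3: issue SUB r0<-Add3 | r0:Add3,r1:Add1,r2:Add2,r3:6
c4: CDB Add1=3; issue ADD r2<-Add1 | r0:Add3,r1:3,r2:Add1,r3:6
c5: stall | r0:Add3,r1:3,r2:Add1,r3:6
c6: stall | r0:Add3,r1:3,r2:Add1,r3:6
c7: CDB Add2=-1; issue ADD r1<-Add2 | r0:Add3,r1:Add2,r2:Add1,r3:6
c8: stall | r0:Add3,r1:Add2,r2:Add1,r3:6
c9: stall | r0:Add3,r1:Add2,r2:Add1,r3:6
c10: CDB Add1=2; issue SUB r3<-Add1 | r0:Add3,r1:Add2,r2:2,r3:Add1
c11: CDB Add3=-9; issue MUL r3<-Mul1 | r0:-9,r1:Add2,r2:2,r3:Mul1
c12: issue MUL r0<-Mul2 | r0:Mul2,r1:Add2,r2:2,r3:Mul1
c13: issue SUB r0<-Add3 | r0:Add3,r1:Add2,r2:2,r3:Mul1
c14: CDB Add2=-6 | r0:Add3,r1:-6,r2:2,r3:Mul1
c15: - | r0:Add3,r1:-6,r2:2,r3:Mul1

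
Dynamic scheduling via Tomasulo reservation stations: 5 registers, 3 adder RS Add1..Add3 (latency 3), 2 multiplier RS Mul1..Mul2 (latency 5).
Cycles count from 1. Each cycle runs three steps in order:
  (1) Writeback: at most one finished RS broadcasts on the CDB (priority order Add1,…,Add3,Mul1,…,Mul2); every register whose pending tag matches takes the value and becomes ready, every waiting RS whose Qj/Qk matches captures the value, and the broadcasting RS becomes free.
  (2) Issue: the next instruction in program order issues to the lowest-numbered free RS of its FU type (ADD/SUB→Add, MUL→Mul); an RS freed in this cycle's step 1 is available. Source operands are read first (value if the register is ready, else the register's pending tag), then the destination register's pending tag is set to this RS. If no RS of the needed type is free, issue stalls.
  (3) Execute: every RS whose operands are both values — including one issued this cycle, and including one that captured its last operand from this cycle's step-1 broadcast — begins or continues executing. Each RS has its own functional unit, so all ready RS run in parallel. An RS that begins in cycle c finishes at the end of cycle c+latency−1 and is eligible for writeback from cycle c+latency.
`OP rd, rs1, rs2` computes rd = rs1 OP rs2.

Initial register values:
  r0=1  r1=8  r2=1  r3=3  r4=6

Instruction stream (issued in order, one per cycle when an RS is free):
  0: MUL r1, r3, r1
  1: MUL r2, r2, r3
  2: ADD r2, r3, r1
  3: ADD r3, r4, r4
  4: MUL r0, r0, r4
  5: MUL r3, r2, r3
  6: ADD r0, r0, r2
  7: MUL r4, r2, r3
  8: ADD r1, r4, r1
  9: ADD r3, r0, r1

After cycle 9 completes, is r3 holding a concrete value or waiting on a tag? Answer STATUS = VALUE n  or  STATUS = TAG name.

cycle 1: issue MUL r1<-Mul1 // r0:1,r1:Mul1,r2:1,r3:3,r4:6
cycle 2: issue MUL r2<-Mul2 // r0:1,r1:Mul1,r2:Mul2,r3:3,r4:6
cycle 3: issue ADD r2<-Add1 // r0:1,r1:Mul1,r2:Add1,r3:3,r4:6
cycle 4: issue ADD r3<-Add2 // r0:1,r1:Mul1,r2:Add1,r3:Add2,r4:6
cycle 5: stall // r0:1,r1:Mul1,r2:Add1,r3:Add2,r4:6
cycle 6: CDB Mul1=24; issue MUL r0<-Mul1 // r0:Mul1,r1:24,r2:Add1,r3:Add2,r4:6
cycle 7: CDB Add2=12; stall // r0:Mul1,r1:24,r2:Add1,r3:12,r4:6
cycle 8: CDB Mul2=3; issue MUL r3<-Mul2 // r0:Mul1,r1:24,r2:Add1,r3:Mul2,r4:6
cycle 9: CDB Add1=27; issue ADD r0<-Add1 // r0:Add1,r1:24,r2:27,r3:Mul2,r4:6

STATUS = TAG Mul2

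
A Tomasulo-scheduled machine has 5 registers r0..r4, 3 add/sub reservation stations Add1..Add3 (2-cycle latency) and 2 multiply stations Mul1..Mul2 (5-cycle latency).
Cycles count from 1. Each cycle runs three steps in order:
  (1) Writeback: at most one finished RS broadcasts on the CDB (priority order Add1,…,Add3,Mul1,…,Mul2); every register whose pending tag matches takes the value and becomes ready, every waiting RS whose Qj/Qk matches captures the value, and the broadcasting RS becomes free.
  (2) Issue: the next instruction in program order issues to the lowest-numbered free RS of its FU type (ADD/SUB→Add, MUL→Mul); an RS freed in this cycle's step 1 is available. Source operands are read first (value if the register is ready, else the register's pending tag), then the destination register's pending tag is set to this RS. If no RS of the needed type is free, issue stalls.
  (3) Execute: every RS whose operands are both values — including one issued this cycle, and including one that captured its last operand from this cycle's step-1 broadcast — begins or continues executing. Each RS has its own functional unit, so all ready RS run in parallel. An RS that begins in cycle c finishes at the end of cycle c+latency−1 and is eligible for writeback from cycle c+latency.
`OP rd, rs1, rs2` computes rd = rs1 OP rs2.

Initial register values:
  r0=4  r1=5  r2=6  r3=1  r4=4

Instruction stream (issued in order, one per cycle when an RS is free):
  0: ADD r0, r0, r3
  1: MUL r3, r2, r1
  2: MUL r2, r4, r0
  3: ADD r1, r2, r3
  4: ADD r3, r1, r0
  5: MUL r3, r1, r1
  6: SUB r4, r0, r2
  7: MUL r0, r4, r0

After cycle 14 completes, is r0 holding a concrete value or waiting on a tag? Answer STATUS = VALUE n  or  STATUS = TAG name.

STATUS = TAG Mul2

cycle 1: issue ADD r0<-Add1 // r0:Add1,r1:5,r2:6,r3:1,r4:4
cycle 2: issue MUL r3<-Mul1 // r0:Add1,r1:5,r2:6,r3:Mul1,r4:4
cycle 3: CDB Add1=5; issue MUL r2<-Mul2 // r0:5,r1:5,r2:Mul2,r3:Mul1,r4:4
cycle 4: issue ADD r1<-Add1 // r0:5,r1:Add1,r2:Mul2,r3:Mul1,r4:4
cycle 5: issue ADD r3<-Add2 // r0:5,r1:Add1,r2:Mul2,r3:Add2,r4:4
cycle 6: stall // r0:5,r1:Add1,r2:Mul2,r3:Add2,r4:4
cycle 7: CDB Mul1=30; issue MUL r3<-Mul1 // r0:5,r1:Add1,r2:Mul2,r3:Mul1,r4:4
cycle 8: CDB Mul2=20; issue SUB r4<-Add3 // r0:5,r1:Add1,r2:20,r3:Mul1,r4:Add3
cycle 9: issue MUL r0<-Mul2 // r0:Mul2,r1:Add1,r2:20,r3:Mul1,r4:Add3
cycle 10: CDB Add1=50 // r0:Mul2,r1:50,r2:20,r3:Mul1,r4:Add3
cycle 11: CDB Add3=-15 // r0:Mul2,r1:50,r2:20,r3:Mul1,r4:-15
cycle 12: CDB Add2=55 // r0:Mul2,r1:50,r2:20,r3:Mul1,r4:-15
cycle 13: - // r0:Mul2,r1:50,r2:20,r3:Mul1,r4:-15
cycle 14: - // r0:Mul2,r1:50,r2:20,r3:Mul1,r4:-15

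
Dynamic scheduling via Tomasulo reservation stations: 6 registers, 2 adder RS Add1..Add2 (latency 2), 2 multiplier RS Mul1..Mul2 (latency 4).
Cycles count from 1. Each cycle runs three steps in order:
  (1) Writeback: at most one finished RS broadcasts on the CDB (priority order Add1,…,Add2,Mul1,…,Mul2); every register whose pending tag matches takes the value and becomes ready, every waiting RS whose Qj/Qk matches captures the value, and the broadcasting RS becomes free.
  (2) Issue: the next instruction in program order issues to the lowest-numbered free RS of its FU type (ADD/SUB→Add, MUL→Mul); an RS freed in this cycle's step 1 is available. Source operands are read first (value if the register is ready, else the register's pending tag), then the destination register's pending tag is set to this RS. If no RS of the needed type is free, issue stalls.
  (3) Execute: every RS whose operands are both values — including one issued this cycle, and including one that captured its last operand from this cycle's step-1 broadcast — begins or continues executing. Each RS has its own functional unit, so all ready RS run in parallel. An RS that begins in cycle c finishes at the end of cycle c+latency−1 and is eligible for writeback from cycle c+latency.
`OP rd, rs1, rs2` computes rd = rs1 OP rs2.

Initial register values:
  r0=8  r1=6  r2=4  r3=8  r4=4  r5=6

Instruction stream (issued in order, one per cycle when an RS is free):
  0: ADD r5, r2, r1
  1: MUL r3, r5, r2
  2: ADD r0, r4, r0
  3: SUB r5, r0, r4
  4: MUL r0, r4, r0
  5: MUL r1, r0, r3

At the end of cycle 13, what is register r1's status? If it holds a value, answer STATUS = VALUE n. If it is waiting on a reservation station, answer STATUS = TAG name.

cycle 1: issue ADD r5<-Add1 // r0:8,r1:6,r2:4,r3:8,r4:4,r5:Add1
cycle 2: issue MUL r3<-Mul1 // r0:8,r1:6,r2:4,r3:Mul1,r4:4,r5:Add1
cycle 3: CDB Add1=10; issue ADD r0<-Add1 // r0:Add1,r1:6,r2:4,r3:Mul1,r4:4,r5:10
cycle 4: issue SUB r5<-Add2 // r0:Add1,r1:6,r2:4,r3:Mul1,r4:4,r5:Add2
cycle 5: CDB Add1=12; issue MUL r0<-Mul2 // r0:Mul2,r1:6,r2:4,r3:Mul1,r4:4,r5:Add2
cycle 6: stall // r0:Mul2,r1:6,r2:4,r3:Mul1,r4:4,r5:Add2
cycle 7: CDB Add2=8; stall // r0:Mul2,r1:6,r2:4,r3:Mul1,r4:4,r5:8
cycle 8: CDB Mul1=40; issue MUL r1<-Mul1 // r0:Mul2,r1:Mul1,r2:4,r3:40,r4:4,r5:8
cycle 9: CDB Mul2=48 // r0:48,r1:Mul1,r2:4,r3:40,r4:4,r5:8
cycle 10: - // r0:48,r1:Mul1,r2:4,r3:40,r4:4,r5:8
cycle 11: - // r0:48,r1:Mul1,r2:4,r3:40,r4:4,r5:8
cycle 12: - // r0:48,r1:Mul1,r2:4,r3:40,r4:4,r5:8
cycle 13: CDB Mul1=1920 // r0:48,r1:1920,r2:4,r3:40,r4:4,r5:8

STATUS = VALUE 1920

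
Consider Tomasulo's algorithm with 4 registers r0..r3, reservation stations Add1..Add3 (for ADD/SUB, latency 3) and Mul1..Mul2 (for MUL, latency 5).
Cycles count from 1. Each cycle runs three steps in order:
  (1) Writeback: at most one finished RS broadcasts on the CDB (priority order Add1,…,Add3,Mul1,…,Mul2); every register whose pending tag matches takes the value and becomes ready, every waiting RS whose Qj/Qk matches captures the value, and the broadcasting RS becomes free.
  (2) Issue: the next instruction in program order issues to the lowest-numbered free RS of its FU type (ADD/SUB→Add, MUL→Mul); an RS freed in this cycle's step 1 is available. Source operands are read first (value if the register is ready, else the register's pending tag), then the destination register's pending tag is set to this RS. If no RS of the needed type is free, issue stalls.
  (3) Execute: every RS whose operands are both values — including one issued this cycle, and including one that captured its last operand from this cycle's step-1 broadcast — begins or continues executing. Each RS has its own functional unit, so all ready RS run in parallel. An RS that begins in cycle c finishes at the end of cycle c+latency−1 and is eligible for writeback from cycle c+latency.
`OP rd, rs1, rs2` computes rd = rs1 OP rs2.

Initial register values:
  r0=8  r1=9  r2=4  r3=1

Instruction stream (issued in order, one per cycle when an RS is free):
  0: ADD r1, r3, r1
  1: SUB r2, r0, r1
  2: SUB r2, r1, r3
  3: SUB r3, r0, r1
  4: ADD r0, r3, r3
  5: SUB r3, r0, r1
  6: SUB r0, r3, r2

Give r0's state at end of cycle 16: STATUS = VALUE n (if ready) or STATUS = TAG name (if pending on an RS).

STATUS = VALUE -23

c1: issue ADD r1<-Add1 | r0:8,r1:Add1,r2:4,r3:1
c2: issue SUB r2<-Add2 | r0:8,r1:Add1,r2:Add2,r3:1
c3: issue SUB r2<-Add3 | r0:8,r1:Add1,r2:Add3,r3:1
c4: CDB Add1=10; issue SUB r3<-Add1 | r0:8,r1:10,r2:Add3,r3:Add1
c5: stall | r0:8,r1:10,r2:Add3,r3:Add1
c6: stall | r0:8,r1:10,r2:Add3,r3:Add1
c7: CDB Add1=-2; issue ADD r0<-Add1 | r0:Add1,r1:10,r2:Add3,r3:-2
c8: CDB Add2=-2; issue SUB r3<-Add2 | r0:Add1,r1:10,r2:Add3,r3:Add2
c9: CDB Add3=9; issue SUB r0<-Add3 | r0:Add3,r1:10,r2:9,r3:Add2
c10: CDB Add1=-4 | r0:Add3,r1:10,r2:9,r3:Add2
c11: - | r0:Add3,r1:10,r2:9,r3:Add2
c12: - | r0:Add3,r1:10,r2:9,r3:Add2
c13: CDB Add2=-14 | r0:Add3,r1:10,r2:9,r3:-14
c14: - | r0:Add3,r1:10,r2:9,r3:-14
c15: - | r0:Add3,r1:10,r2:9,r3:-14
c16: CDB Add3=-23 | r0:-23,r1:10,r2:9,r3:-14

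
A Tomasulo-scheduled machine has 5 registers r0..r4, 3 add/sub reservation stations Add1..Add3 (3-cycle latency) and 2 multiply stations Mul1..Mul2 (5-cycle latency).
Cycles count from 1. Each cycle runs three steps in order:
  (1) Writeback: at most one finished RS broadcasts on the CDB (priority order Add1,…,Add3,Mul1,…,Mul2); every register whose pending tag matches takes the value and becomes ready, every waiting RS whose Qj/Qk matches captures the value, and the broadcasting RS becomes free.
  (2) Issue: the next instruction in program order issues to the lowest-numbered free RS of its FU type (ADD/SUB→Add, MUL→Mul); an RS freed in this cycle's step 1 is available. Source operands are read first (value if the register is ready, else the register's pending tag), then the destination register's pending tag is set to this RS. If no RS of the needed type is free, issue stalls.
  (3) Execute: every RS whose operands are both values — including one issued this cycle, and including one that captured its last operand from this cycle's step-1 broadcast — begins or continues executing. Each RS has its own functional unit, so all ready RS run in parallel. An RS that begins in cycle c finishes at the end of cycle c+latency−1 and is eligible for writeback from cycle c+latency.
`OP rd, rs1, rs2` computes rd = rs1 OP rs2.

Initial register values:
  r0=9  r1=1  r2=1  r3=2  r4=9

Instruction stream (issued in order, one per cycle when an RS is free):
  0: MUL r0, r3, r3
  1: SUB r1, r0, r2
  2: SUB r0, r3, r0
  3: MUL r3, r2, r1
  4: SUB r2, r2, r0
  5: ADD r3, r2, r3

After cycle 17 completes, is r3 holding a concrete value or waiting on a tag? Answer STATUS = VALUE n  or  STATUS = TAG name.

cycle 1: issue MUL r0<-Mul1 // r0:Mul1,r1:1,r2:1,r3:2,r4:9
cycle 2: issue SUB r1<-Add1 // r0:Mul1,r1:Add1,r2:1,r3:2,r4:9
cycle 3: issue SUB r0<-Add2 // r0:Add2,r1:Add1,r2:1,r3:2,r4:9
cycle 4: issue MUL r3<-Mul2 // r0:Add2,r1:Add1,r2:1,r3:Mul2,r4:9
cycle 5: issue SUB r2<-Add3 // r0:Add2,r1:Add1,r2:Add3,r3:Mul2,r4:9
cycle 6: CDB Mul1=4; stall // r0:Add2,r1:Add1,r2:Add3,r3:Mul2,r4:9
cycle 7: stall // r0:Add2,r1:Add1,r2:Add3,r3:Mul2,r4:9
cycle 8: stall // r0:Add2,r1:Add1,r2:Add3,r3:Mul2,r4:9
cycle 9: CDB Add1=3; issue ADD r3<-Add1 // r0:Add2,r1:3,r2:Add3,r3:Add1,r4:9
cycle 10: CDB Add2=-2 // r0:-2,r1:3,r2:Add3,r3:Add1,r4:9
cycle 11: - // r0:-2,r1:3,r2:Add3,r3:Add1,r4:9
cycle 12: - // r0:-2,r1:3,r2:Add3,r3:Add1,r4:9
cycle 13: CDB Add3=3 // r0:-2,r1:3,r2:3,r3:Add1,r4:9
cycle 14: CDB Mul2=3 // r0:-2,r1:3,r2:3,r3:Add1,r4:9
cycle 15: - // r0:-2,r1:3,r2:3,r3:Add1,r4:9
cycle 16: - // r0:-2,r1:3,r2:3,r3:Add1,r4:9
cycle 17: CDB Add1=6 // r0:-2,r1:3,r2:3,r3:6,r4:9

STATUS = VALUE 6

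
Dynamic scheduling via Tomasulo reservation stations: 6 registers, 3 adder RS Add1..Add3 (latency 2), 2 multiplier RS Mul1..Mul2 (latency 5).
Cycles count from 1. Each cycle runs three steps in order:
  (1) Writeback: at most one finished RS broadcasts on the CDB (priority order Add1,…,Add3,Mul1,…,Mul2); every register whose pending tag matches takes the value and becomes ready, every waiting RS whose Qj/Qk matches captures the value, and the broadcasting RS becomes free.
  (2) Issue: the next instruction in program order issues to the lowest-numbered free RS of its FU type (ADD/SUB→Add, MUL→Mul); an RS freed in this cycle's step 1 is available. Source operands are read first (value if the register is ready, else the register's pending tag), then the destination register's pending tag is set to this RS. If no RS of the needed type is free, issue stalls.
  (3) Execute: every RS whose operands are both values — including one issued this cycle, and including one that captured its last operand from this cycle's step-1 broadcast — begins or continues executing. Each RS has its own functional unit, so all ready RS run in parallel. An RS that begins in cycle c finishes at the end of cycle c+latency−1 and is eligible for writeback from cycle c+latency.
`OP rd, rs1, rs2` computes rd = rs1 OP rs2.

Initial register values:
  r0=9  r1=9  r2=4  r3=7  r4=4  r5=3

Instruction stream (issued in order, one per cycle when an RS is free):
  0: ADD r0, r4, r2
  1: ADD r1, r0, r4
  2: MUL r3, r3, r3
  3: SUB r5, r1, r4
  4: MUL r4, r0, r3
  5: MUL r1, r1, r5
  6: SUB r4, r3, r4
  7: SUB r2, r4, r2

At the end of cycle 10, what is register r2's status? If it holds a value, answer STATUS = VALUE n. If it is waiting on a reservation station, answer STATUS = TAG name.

  c1: issue ADD r0<-Add1  regs: r0:Add1,r1:9,r2:4,r3:7,r4:4,r5:3
  c2: issue ADD r1<-Add2  regs: r0:Add1,r1:Add2,r2:4,r3:7,r4:4,r5:3
  c3: CDB Add1=8; issue MUL r3<-Mul1  regs: r0:8,r1:Add2,r2:4,r3:Mul1,r4:4,r5:3
  c4: issue SUB r5<-Add1  regs: r0:8,r1:Add2,r2:4,r3:Mul1,r4:4,r5:Add1
  c5: CDB Add2=12; issue MUL r4<-Mul2  regs: r0:8,r1:12,r2:4,r3:Mul1,r4:Mul2,r5:Add1
  c6: stall  regs: r0:8,r1:12,r2:4,r3:Mul1,r4:Mul2,r5:Add1
  c7: CDB Add1=8; stall  regs: r0:8,r1:12,r2:4,r3:Mul1,r4:Mul2,r5:8
  c8: CDB Mul1=49; issue MUL r1<-Mul1  regs: r0:8,r1:Mul1,r2:4,r3:49,r4:Mul2,r5:8
  c9: issue SUB r4<-Add1  regs: r0:8,r1:Mul1,r2:4,r3:49,r4:Add1,r5:8
  c10: issue SUB r2<-Add2  regs: r0:8,r1:Mul1,r2:Add2,r3:49,r4:Add1,r5:8

STATUS = TAG Add2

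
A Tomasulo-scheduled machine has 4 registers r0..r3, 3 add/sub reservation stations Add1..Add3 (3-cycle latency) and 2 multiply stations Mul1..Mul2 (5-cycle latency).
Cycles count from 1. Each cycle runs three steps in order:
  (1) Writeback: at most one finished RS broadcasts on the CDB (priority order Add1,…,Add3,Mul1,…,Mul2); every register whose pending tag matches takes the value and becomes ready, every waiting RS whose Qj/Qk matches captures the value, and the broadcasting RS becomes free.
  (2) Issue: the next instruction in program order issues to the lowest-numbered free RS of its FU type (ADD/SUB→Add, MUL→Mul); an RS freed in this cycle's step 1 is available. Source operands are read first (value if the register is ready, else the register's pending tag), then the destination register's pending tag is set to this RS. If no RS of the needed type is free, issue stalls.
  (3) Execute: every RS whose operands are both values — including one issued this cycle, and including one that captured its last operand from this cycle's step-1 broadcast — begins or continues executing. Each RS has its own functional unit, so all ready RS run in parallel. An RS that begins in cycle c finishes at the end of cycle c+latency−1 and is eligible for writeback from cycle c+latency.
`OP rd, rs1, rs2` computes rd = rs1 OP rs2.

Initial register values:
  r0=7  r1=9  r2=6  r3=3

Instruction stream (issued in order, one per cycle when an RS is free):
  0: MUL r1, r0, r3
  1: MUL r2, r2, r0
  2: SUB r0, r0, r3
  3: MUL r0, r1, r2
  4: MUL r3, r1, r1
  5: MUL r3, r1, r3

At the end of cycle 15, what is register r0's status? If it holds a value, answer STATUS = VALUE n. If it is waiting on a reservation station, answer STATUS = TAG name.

STATUS = VALUE 882

  c1: issue MUL r1<-Mul1  regs: r0:7,r1:Mul1,r2:6,r3:3
  c2: issue MUL r2<-Mul2  regs: r0:7,r1:Mul1,r2:Mul2,r3:3
  c3: issue SUB r0<-Add1  regs: r0:Add1,r1:Mul1,r2:Mul2,r3:3
  c4: stall  regs: r0:Add1,r1:Mul1,r2:Mul2,r3:3
  c5: stall  regs: r0:Add1,r1:Mul1,r2:Mul2,r3:3
  c6: CDB Add1=4; stall  regs: r0:4,r1:Mul1,r2:Mul2,r3:3
  c7: CDB Mul1=21; issue MUL r0<-Mul1  regs: r0:Mul1,r1:21,r2:Mul2,r3:3
  c8: CDB Mul2=42; issue MUL r3<-Mul2  regs: r0:Mul1,r1:21,r2:42,r3:Mul2
  c9: stall  regs: r0:Mul1,r1:21,r2:42,r3:Mul2
  c10: stall  regs: r0:Mul1,r1:21,r2:42,r3:Mul2
  c11: stall  regs: r0:Mul1,r1:21,r2:42,r3:Mul2
  c12: stall  regs: r0:Mul1,r1:21,r2:42,r3:Mul2
  c13: CDB Mul1=882; issue MUL r3<-Mul1  regs: r0:882,r1:21,r2:42,r3:Mul1
  c14: CDB Mul2=441  regs: r0:882,r1:21,r2:42,r3:Mul1
  c15: -  regs: r0:882,r1:21,r2:42,r3:Mul1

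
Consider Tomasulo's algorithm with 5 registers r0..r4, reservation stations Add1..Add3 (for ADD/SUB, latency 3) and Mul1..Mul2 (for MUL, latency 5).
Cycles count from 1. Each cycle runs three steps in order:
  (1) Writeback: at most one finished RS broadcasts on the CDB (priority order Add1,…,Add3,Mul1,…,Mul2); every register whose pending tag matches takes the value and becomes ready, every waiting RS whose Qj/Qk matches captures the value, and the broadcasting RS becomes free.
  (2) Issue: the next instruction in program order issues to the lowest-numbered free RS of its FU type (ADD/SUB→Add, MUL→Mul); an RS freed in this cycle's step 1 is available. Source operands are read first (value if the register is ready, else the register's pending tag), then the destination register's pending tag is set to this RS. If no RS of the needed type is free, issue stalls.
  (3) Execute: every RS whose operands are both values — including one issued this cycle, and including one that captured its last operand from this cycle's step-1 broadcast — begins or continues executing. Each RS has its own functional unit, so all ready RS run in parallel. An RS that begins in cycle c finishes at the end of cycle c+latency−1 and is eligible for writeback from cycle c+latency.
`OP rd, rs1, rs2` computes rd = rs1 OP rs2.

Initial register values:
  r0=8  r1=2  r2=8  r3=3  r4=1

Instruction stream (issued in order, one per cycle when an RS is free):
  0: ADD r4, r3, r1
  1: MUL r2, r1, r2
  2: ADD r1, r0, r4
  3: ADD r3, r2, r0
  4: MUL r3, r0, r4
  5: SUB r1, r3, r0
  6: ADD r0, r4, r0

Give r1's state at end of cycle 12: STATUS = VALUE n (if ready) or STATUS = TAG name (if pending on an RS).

c1: issue ADD r4<-Add1 | r0:8,r1:2,r2:8,r3:3,r4:Add1
c2: issue MUL r2<-Mul1 | r0:8,r1:2,r2:Mul1,r3:3,r4:Add1
c3: issue ADD r1<-Add2 | r0:8,r1:Add2,r2:Mul1,r3:3,r4:Add1
c4: CDB Add1=5; issue ADD r3<-Add1 | r0:8,r1:Add2,r2:Mul1,r3:Add1,r4:5
c5: issue MUL r3<-Mul2 | r0:8,r1:Add2,r2:Mul1,r3:Mul2,r4:5
c6: issue SUB r1<-Add3 | r0:8,r1:Add3,r2:Mul1,r3:Mul2,r4:5
c7: CDB Add2=13; issue ADD r0<-Add2 | r0:Add2,r1:Add3,r2:Mul1,r3:Mul2,r4:5
c8: CDB Mul1=16 | r0:Add2,r1:Add3,r2:16,r3:Mul2,r4:5
c9: - | r0:Add2,r1:Add3,r2:16,r3:Mul2,r4:5
c10: CDB Add2=13 | r0:13,r1:Add3,r2:16,r3:Mul2,r4:5
c11: CDB Add1=24 | r0:13,r1:Add3,r2:16,r3:Mul2,r4:5
c12: CDB Mul2=40 | r0:13,r1:Add3,r2:16,r3:40,r4:5

STATUS = TAG Add3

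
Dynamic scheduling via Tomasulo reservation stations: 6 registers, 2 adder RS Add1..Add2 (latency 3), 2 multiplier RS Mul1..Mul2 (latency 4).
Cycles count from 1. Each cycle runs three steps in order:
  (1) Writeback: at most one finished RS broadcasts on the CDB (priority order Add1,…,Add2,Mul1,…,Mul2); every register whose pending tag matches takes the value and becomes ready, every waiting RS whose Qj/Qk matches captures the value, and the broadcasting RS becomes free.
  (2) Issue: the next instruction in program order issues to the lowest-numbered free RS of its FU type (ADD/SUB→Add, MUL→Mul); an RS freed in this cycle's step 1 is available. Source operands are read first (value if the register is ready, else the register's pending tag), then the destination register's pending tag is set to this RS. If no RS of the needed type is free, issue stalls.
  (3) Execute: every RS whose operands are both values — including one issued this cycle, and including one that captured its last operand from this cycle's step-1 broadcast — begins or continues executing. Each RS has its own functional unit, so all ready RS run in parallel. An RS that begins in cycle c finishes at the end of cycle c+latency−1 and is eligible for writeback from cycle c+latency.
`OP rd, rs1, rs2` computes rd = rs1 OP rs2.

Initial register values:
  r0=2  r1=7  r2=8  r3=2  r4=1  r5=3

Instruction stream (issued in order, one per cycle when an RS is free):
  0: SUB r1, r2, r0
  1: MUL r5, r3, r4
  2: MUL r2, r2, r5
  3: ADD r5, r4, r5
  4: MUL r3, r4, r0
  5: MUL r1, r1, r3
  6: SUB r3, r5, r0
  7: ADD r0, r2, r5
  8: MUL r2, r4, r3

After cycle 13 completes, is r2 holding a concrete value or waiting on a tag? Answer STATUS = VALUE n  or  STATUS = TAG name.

STATUS = TAG Mul2

c1: issue SUB r1<-Add1 | r0:2,r1:Add1,r2:8,r3:2,r4:1,r5:3
c2: issue MUL r5<-Mul1 | r0:2,r1:Add1,r2:8,r3:2,r4:1,r5:Mul1
c3: issue MUL r2<-Mul2 | r0:2,r1:Add1,r2:Mul2,r3:2,r4:1,r5:Mul1
c4: CDB Add1=6; issue ADD r5<-Add1 | r0:2,r1:6,r2:Mul2,r3:2,r4:1,r5:Add1
c5: stall | r0:2,r1:6,r2:Mul2,r3:2,r4:1,r5:Add1
c6: CDB Mul1=2; issue MUL r3<-Mul1 | r0:2,r1:6,r2:Mul2,r3:Mul1,r4:1,r5:Add1
c7: stall | r0:2,r1:6,r2:Mul2,r3:Mul1,r4:1,r5:Add1
c8: stall | r0:2,r1:6,r2:Mul2,r3:Mul1,r4:1,r5:Add1
c9: CDB Add1=3; stall | r0:2,r1:6,r2:Mul2,r3:Mul1,r4:1,r5:3
c10: CDB Mul1=2; issue MUL r1<-Mul1 | r0:2,r1:Mul1,r2:Mul2,r3:2,r4:1,r5:3
c11: CDB Mul2=16; issue SUB r3<-Add1 | r0:2,r1:Mul1,r2:16,r3:Add1,r4:1,r5:3
c12: issue ADD r0<-Add2 | r0:Add2,r1:Mul1,r2:16,r3:Add1,r4:1,r5:3
c13: issue MUL r2<-Mul2 | r0:Add2,r1:Mul1,r2:Mul2,r3:Add1,r4:1,r5:3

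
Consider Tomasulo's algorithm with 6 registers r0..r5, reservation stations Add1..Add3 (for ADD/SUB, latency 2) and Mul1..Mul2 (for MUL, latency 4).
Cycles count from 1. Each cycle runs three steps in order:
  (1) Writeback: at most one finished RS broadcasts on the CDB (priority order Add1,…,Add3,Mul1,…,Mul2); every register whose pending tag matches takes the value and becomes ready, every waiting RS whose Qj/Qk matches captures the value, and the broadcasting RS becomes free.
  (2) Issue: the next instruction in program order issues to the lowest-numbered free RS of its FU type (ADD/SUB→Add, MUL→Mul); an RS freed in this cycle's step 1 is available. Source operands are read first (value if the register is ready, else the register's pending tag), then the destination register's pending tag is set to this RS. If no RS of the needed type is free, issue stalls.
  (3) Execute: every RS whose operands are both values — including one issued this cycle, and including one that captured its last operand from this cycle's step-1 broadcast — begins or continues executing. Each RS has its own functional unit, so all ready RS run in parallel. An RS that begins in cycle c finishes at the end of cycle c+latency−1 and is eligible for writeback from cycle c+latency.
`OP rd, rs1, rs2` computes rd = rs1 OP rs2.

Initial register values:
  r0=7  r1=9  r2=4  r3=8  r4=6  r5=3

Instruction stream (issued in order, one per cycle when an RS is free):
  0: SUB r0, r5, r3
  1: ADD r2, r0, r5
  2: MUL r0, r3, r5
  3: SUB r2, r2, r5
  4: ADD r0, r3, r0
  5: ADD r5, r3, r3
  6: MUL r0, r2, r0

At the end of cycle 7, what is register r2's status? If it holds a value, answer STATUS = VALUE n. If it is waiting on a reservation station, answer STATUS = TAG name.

STATUS = VALUE -5

cycle 1: issue SUB r0<-Add1 // r0:Add1,r1:9,r2:4,r3:8,r4:6,r5:3
cycle 2: issue ADD r2<-Add2 // r0:Add1,r1:9,r2:Add2,r3:8,r4:6,r5:3
cycle 3: CDB Add1=-5; issue MUL r0<-Mul1 // r0:Mul1,r1:9,r2:Add2,r3:8,r4:6,r5:3
cycle 4: issue SUB r2<-Add1 // r0:Mul1,r1:9,r2:Add1,r3:8,r4:6,r5:3
cycle 5: CDB Add2=-2; issue ADD r0<-Add2 // r0:Add2,r1:9,r2:Add1,r3:8,r4:6,r5:3
cycle 6: issue ADD r5<-Add3 // r0:Add2,r1:9,r2:Add1,r3:8,r4:6,r5:Add3
cycle 7: CDB Add1=-5; issue MUL r0<-Mul2 // r0:Mul2,r1:9,r2:-5,r3:8,r4:6,r5:Add3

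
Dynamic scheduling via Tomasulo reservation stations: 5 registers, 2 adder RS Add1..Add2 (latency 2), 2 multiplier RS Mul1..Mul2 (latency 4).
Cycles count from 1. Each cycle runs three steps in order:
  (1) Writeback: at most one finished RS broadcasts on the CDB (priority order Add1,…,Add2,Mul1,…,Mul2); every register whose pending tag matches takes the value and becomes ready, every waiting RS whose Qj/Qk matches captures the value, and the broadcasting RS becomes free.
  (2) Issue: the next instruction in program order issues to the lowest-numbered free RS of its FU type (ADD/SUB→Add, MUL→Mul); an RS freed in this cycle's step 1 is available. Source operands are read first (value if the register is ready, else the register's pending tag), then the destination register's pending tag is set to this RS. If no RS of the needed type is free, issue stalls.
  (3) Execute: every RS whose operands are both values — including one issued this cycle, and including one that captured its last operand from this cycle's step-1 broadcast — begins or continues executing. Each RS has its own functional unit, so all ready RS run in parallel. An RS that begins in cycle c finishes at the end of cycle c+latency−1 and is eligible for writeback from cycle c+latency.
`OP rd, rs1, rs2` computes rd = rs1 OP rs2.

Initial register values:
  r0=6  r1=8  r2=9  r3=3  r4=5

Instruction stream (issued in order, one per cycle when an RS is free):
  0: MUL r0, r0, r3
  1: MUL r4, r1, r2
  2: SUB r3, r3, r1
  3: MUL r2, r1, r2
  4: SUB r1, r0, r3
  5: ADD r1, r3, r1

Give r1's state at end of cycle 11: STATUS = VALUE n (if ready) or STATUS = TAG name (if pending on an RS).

STATUS = VALUE 18

cycle 1: issue MUL r0<-Mul1 // r0:Mul1,r1:8,r2:9,r3:3,r4:5
cycle 2: issue MUL r4<-Mul2 // r0:Mul1,r1:8,r2:9,r3:3,r4:Mul2
cycle 3: issue SUB r3<-Add1 // r0:Mul1,r1:8,r2:9,r3:Add1,r4:Mul2
cycle 4: stall // r0:Mul1,r1:8,r2:9,r3:Add1,r4:Mul2
cycle 5: CDB Add1=-5; stall // r0:Mul1,r1:8,r2:9,r3:-5,r4:Mul2
cycle 6: CDB Mul1=18; issue MUL r2<-Mul1 // r0:18,r1:8,r2:Mul1,r3:-5,r4:Mul2
cycle 7: CDB Mul2=72; issue SUB r1<-Add1 // r0:18,r1:Add1,r2:Mul1,r3:-5,r4:72
cycle 8: issue ADD r1<-Add2 // r0:18,r1:Add2,r2:Mul1,r3:-5,r4:72
cycle 9: CDB Add1=23 // r0:18,r1:Add2,r2:Mul1,r3:-5,r4:72
cycle 10: CDB Mul1=72 // r0:18,r1:Add2,r2:72,r3:-5,r4:72
cycle 11: CDB Add2=18 // r0:18,r1:18,r2:72,r3:-5,r4:72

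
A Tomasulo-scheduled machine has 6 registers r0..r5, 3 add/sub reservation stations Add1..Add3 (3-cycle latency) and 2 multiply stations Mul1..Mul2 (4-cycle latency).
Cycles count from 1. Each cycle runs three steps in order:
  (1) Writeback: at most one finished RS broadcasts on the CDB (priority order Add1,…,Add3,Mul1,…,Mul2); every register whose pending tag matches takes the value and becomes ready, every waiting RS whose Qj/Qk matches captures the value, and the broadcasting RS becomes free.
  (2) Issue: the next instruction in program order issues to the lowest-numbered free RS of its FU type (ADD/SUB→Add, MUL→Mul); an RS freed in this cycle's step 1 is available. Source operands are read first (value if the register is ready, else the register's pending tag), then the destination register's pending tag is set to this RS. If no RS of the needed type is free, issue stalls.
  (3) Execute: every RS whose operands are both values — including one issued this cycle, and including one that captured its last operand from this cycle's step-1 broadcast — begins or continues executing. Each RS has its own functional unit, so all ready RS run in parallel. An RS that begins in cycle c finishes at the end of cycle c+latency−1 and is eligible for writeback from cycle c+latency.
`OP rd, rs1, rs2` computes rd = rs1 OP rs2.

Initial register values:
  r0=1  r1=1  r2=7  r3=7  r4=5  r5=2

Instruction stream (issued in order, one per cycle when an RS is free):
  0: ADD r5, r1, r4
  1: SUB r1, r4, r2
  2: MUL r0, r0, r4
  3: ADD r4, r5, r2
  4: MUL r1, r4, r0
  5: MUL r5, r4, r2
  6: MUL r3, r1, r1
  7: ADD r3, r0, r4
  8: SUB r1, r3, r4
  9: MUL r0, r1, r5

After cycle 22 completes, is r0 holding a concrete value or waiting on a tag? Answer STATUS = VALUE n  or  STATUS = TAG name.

cycle 1: issue ADD r5<-Add1 // r0:1,r1:1,r2:7,r3:7,r4:5,r5:Add1
cycle 2: issue SUB r1<-Add2 // r0:1,r1:Add2,r2:7,r3:7,r4:5,r5:Add1
cycle 3: issue MUL r0<-Mul1 // r0:Mul1,r1:Add2,r2:7,r3:7,r4:5,r5:Add1
cycle 4: CDB Add1=6; issue ADD r4<-Add1 // r0:Mul1,r1:Add2,r2:7,r3:7,r4:Add1,r5:6
cycle 5: CDB Add2=-2; issue MUL r1<-Mul2 // r0:Mul1,r1:Mul2,r2:7,r3:7,r4:Add1,r5:6
cycle 6: stall // r0:Mul1,r1:Mul2,r2:7,r3:7,r4:Add1,r5:6
cycle 7: CDB Add1=13; stall // r0:Mul1,r1:Mul2,r2:7,r3:7,r4:13,r5:6
cycle 8: CDB Mul1=5; issue MUL r5<-Mul1 // r0:5,r1:Mul2,r2:7,r3:7,r4:13,r5:Mul1
cycle 9: stall // r0:5,r1:Mul2,r2:7,r3:7,r4:13,r5:Mul1
cycle 10: stall // r0:5,r1:Mul2,r2:7,r3:7,r4:13,r5:Mul1
cycle 11: stall // r0:5,r1:Mul2,r2:7,r3:7,r4:13,r5:Mul1
cycle 12: CDB Mul1=91; issue MUL r3<-Mul1 // r0:5,r1:Mul2,r2:7,r3:Mul1,r4:13,r5:91
cycle 13: CDB Mul2=65; issue ADD r3<-Add1 // r0:5,r1:65,r2:7,r3:Add1,r4:13,r5:91
cycle 14: issue SUB r1<-Add2 // r0:5,r1:Add2,r2:7,r3:Add1,r4:13,r5:91
cycle 15: issue MUL r0<-Mul2 // r0:Mul2,r1:Add2,r2:7,r3:Add1,r4:13,r5:91
cycle 16: CDB Add1=18 // r0:Mul2,r1:Add2,r2:7,r3:18,r4:13,r5:91
cycle 17: CDB Mul1=4225 // r0:Mul2,r1:Add2,r2:7,r3:18,r4:13,r5:91
cycle 18: - // r0:Mul2,r1:Add2,r2:7,r3:18,r4:13,r5:91
cycle 19: CDB Add2=5 // r0:Mul2,r1:5,r2:7,r3:18,r4:13,r5:91
cycle 20: - // r0:Mul2,r1:5,r2:7,r3:18,r4:13,r5:91
cycle 21: - // r0:Mul2,r1:5,r2:7,r3:18,r4:13,r5:91
cycle 22: - // r0:Mul2,r1:5,r2:7,r3:18,r4:13,r5:91

STATUS = TAG Mul2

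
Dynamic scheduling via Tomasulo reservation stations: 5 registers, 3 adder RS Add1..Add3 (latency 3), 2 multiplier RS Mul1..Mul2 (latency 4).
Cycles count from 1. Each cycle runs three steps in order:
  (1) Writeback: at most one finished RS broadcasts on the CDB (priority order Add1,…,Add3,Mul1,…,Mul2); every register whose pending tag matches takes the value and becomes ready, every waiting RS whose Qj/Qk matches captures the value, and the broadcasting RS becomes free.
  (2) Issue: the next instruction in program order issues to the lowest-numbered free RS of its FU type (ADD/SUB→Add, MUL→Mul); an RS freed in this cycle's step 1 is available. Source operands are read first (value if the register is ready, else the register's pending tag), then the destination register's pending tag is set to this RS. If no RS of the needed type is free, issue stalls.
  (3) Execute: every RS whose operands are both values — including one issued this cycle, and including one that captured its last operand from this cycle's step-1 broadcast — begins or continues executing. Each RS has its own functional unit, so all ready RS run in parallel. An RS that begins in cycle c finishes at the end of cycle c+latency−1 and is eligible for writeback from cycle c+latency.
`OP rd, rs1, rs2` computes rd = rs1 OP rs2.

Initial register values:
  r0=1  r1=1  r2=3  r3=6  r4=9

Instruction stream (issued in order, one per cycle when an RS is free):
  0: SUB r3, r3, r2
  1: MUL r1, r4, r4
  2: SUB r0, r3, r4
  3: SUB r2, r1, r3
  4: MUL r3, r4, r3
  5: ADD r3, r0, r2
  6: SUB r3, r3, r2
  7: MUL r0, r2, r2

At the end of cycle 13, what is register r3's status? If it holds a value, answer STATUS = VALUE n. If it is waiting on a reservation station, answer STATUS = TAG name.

  c1: issue SUB r3<-Add1  regs: r0:1,r1:1,r2:3,r3:Add1,r4:9
  c2: issue MUL r1<-Mul1  regs: r0:1,r1:Mul1,r2:3,r3:Add1,r4:9
  c3: issue SUB r0<-Add2  regs: r0:Add2,r1:Mul1,r2:3,r3:Add1,r4:9
  c4: CDB Add1=3; issue SUB r2<-Add1  regs: r0:Add2,r1:Mul1,r2:Add1,r3:3,r4:9
  c5: issue MUL r3<-Mul2  regs: r0:Add2,r1:Mul1,r2:Add1,r3:Mul2,r4:9
  c6: CDB Mul1=81; issue ADD r3<-Add3  regs: r0:Add2,r1:81,r2:Add1,r3:Add3,r4:9
  c7: CDB Add2=-6; issue SUB r3<-Add2  regs: r0:-6,r1:81,r2:Add1,r3:Add2,r4:9
  c8: issue MUL r0<-Mul1  regs: r0:Mul1,r1:81,r2:Add1,r3:Add2,r4:9
  c9: CDB Add1=78  regs: r0:Mul1,r1:81,r2:78,r3:Add2,r4:9
  c10: CDB Mul2=27  regs: r0:Mul1,r1:81,r2:78,r3:Add2,r4:9
  c11: -  regs: r0:Mul1,r1:81,r2:78,r3:Add2,r4:9
  c12: CDB Add3=72  regs: r0:Mul1,r1:81,r2:78,r3:Add2,r4:9
  c13: CDB Mul1=6084  regs: r0:6084,r1:81,r2:78,r3:Add2,r4:9

STATUS = TAG Add2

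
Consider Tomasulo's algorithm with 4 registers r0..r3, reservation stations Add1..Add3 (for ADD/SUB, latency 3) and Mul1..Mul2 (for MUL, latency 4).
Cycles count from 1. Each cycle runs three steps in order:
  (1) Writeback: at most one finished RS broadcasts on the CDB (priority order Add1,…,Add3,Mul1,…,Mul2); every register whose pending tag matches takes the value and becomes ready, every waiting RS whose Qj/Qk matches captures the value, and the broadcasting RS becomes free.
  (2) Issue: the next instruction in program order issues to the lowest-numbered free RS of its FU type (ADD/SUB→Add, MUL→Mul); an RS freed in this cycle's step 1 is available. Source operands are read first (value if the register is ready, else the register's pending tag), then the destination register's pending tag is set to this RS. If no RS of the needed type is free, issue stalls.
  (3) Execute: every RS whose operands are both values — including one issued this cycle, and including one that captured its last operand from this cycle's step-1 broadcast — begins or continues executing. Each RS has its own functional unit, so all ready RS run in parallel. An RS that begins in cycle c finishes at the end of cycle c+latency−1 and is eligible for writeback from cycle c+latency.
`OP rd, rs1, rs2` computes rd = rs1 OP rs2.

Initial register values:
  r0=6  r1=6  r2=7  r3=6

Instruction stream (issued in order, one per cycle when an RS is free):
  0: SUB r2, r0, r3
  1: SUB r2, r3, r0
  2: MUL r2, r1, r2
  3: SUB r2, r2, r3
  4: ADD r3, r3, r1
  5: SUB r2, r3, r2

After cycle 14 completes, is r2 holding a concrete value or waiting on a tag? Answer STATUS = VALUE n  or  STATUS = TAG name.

STATUS = TAG Add3

cycle 1: issue SUB r2<-Add1 // r0:6,r1:6,r2:Add1,r3:6
cycle 2: issue SUB r2<-Add2 // r0:6,r1:6,r2:Add2,r3:6
cycle 3: issue MUL r2<-Mul1 // r0:6,r1:6,r2:Mul1,r3:6
cycle 4: CDB Add1=0; issue SUB r2<-Add1 // r0:6,r1:6,r2:Add1,r3:6
cycle 5: CDB Add2=0; issue ADD r3<-Add2 // r0:6,r1:6,r2:Add1,r3:Add2
cycle 6: issue SUB r2<-Add3 // r0:6,r1:6,r2:Add3,r3:Add2
cycle 7: - // r0:6,r1:6,r2:Add3,r3:Add2
cycle 8: CDB Add2=12 // r0:6,r1:6,r2:Add3,r3:12
cycle 9: CDB Mul1=0 // r0:6,r1:6,r2:Add3,r3:12
cycle 10: - // r0:6,r1:6,r2:Add3,r3:12
cycle 11: - // r0:6,r1:6,r2:Add3,r3:12
cycle 12: CDB Add1=-6 // r0:6,r1:6,r2:Add3,r3:12
cycle 13: - // r0:6,r1:6,r2:Add3,r3:12
cycle 14: - // r0:6,r1:6,r2:Add3,r3:12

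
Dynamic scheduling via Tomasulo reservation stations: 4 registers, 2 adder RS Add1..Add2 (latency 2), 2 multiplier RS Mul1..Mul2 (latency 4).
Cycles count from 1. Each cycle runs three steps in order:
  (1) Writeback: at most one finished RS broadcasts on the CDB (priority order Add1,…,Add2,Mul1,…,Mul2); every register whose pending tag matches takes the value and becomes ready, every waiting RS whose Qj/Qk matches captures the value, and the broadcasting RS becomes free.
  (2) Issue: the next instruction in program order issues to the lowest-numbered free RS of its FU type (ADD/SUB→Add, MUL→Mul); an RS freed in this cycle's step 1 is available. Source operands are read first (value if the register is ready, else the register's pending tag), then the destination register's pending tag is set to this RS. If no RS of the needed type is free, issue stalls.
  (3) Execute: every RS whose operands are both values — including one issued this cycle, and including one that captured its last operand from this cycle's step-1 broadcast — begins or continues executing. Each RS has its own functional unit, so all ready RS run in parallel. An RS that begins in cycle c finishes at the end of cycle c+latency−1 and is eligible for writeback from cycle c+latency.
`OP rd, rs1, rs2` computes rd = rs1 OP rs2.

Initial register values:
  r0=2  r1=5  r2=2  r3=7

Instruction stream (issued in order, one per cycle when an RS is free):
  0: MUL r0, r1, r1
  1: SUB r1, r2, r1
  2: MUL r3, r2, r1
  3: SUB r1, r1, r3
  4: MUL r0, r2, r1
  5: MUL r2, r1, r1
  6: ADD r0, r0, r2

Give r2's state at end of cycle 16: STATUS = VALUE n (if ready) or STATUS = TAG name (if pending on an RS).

  c1: issue MUL r0<-Mul1  regs: r0:Mul1,r1:5,r2:2,r3:7
  c2: issue SUB r1<-Add1  regs: r0:Mul1,r1:Add1,r2:2,r3:7
  c3: issue MUL r3<-Mul2  regs: r0:Mul1,r1:Add1,r2:2,r3:Mul2
  c4: CDB Add1=-3; issue SUB r1<-Add1  regs: r0:Mul1,r1:Add1,r2:2,r3:Mul2
  c5: CDB Mul1=25; issue MUL r0<-Mul1  regs: r0:Mul1,r1:Add1,r2:2,r3:Mul2
  c6: stall  regs: r0:Mul1,r1:Add1,r2:2,r3:Mul2
  c7: stall  regs: r0:Mul1,r1:Add1,r2:2,r3:Mul2
  c8: CDB Mul2=-6; issue MUL r2<-Mul2  regs: r0:Mul1,r1:Add1,r2:Mul2,r3:-6
  c9: issue ADD r0<-Add2  regs: r0:Add2,r1:Add1,r2:Mul2,r3:-6
  c10: CDB Add1=3  regs: r0:Add2,r1:3,r2:Mul2,r3:-6
  c11: -  regs: r0:Add2,r1:3,r2:Mul2,r3:-6
  c12: -  regs: r0:Add2,r1:3,r2:Mul2,r3:-6
  c13: -  regs: r0:Add2,r1:3,r2:Mul2,r3:-6
  c14: CDB Mul1=6  regs: r0:Add2,r1:3,r2:Mul2,r3:-6
  c15: CDB Mul2=9  regs: r0:Add2,r1:3,r2:9,r3:-6
  c16: -  regs: r0:Add2,r1:3,r2:9,r3:-6

STATUS = VALUE 9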